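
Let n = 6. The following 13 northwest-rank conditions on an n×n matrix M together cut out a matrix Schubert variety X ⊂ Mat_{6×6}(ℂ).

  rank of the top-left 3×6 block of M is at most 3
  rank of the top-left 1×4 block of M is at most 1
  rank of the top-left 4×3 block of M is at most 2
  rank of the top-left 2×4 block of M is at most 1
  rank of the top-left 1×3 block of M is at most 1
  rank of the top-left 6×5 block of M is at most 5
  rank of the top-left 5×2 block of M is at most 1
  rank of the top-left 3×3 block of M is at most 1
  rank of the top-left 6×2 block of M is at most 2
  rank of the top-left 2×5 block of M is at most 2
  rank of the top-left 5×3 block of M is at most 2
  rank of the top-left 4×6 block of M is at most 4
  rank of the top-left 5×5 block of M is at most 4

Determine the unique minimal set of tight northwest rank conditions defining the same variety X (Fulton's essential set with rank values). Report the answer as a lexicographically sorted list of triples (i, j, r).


Recovering R(i,j) via the rank-extension bound from the 13 conditions:

  row 1: 1 | 1 | 1 | 1 | 1 | 1
  row 2: 1 | 1 | 1 | 1 | 2 | 2
  row 3: 1 | 1 | 1 | 2 | 3 | 3
  row 4: 1 | 1 | 2 | 3 | 4 | 4
  row 5: 1 | 1 | 2 | 3 | 4 | 5
  row 6: 1 | 2 | 3 | 4 | 5 | 6

giving w = (1, 5, 4, 3, 6, 2) via Δ²R.

3 SE-corners of the 7-cell Rothe diagram give Ess(w):

[(2, 4, 1), (3, 3, 1), (5, 2, 1)]


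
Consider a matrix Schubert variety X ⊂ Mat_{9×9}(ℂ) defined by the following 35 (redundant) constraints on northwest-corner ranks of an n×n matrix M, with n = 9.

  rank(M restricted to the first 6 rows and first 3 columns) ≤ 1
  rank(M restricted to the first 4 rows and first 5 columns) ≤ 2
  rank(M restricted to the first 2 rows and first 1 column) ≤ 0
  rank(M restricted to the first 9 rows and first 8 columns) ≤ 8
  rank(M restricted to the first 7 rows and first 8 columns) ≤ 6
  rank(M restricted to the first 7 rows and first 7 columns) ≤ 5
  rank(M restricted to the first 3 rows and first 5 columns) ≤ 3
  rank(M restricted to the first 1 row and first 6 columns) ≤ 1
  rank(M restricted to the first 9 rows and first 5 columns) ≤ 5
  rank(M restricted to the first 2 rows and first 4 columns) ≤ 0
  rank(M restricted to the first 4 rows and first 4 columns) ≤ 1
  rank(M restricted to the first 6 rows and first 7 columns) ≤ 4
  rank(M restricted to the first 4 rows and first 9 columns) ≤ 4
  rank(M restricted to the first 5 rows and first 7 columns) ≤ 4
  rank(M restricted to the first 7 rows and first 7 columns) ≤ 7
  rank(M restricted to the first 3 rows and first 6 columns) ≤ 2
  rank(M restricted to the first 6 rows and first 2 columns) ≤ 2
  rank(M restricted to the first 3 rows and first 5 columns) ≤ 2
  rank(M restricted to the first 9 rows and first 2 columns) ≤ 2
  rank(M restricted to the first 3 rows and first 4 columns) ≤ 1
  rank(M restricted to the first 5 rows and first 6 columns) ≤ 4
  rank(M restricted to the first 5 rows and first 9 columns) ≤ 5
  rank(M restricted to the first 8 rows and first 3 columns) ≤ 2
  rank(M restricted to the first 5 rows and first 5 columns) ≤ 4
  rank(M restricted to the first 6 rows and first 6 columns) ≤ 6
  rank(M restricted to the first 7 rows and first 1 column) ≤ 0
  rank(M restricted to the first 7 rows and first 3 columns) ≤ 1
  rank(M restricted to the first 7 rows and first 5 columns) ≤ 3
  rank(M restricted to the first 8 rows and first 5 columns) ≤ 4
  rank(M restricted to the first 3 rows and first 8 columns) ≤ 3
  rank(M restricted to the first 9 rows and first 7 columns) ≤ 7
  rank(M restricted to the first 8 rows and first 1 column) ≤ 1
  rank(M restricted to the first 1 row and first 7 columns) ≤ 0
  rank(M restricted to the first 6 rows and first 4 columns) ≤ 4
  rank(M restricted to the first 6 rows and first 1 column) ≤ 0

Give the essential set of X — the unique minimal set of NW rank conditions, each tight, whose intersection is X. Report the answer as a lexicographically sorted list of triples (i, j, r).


Reconstructing r_w from the 35 given conditions:

  R[1]: 0 0 0 0 0 0 0 1 1
  R[2]: 0 0 0 0 1 1 1 2 2
  R[3]: 0 1 1 1 2 2 2 3 3
  R[4]: 0 1 1 1 2 3 3 4 4
  R[5]: 0 1 1 2 3 4 4 5 5
  R[6]: 0 1 1 2 3 4 4 5 6
  R[7]: 0 1 1 2 3 4 5 6 7
  R[8]: 1 2 2 3 4 5 6 7 8
  R[9]: 1 2 3 4 5 6 7 8 9

so w = (8, 5, 2, 6, 4, 9, 7, 1, 3).

Rothe diagram D(w) (22 cells), 6 SE-corners (essential conditions):

[(1, 7, 0), (2, 4, 0), (4, 4, 1), (6, 7, 4), (7, 1, 0), (7, 3, 1)]


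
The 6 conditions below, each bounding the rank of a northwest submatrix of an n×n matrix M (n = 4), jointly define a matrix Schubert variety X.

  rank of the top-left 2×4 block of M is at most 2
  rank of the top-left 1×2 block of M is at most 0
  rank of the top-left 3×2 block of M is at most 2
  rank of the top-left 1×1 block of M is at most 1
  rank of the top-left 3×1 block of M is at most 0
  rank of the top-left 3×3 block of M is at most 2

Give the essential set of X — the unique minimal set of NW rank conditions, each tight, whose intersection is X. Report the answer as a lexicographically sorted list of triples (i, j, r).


Recovering R(i,j) via the rank-extension bound from the 6 conditions:

  i=1: 0 0 1 1
  i=2: 0 1 2 2
  i=3: 0 1 2 3
  i=4: 1 2 3 4

the unique w with this rank table is (3, 2, 4, 1).

|D(w)|=4, |Ess(w)|=2:

[(1, 2, 0), (3, 1, 0)]


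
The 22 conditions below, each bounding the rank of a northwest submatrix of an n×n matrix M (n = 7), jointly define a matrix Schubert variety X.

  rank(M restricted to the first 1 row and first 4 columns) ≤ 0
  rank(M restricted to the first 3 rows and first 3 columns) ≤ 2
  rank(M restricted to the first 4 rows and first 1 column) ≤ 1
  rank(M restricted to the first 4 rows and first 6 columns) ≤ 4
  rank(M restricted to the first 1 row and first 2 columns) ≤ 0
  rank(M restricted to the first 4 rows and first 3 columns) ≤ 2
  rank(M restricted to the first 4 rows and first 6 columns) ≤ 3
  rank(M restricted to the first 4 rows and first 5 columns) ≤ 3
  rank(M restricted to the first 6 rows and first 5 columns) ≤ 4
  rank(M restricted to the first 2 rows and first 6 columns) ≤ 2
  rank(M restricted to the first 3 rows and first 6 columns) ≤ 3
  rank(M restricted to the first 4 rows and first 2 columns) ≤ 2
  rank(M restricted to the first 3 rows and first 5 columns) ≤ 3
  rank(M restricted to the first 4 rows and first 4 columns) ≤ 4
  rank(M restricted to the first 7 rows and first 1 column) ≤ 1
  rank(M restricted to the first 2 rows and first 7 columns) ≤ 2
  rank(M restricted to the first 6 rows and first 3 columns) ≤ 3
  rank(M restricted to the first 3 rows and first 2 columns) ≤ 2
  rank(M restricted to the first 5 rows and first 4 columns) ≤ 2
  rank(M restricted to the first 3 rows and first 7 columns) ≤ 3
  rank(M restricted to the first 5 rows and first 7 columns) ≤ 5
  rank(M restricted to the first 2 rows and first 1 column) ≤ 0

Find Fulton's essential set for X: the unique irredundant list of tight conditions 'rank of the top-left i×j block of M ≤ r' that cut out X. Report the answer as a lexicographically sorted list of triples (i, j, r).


Recovering R(i,j) via the rank-extension bound from the 22 conditions:

  0 | 0 | 0 | 0 | 1 | 1 | 1
  0 | 1 | 1 | 1 | 2 | 2 | 2
  1 | 2 | 2 | 2 | 3 | 3 | 3
  1 | 2 | 2 | 2 | 3 | 3 | 4
  1 | 2 | 2 | 2 | 3 | 4 | 5
  1 | 2 | 3 | 3 | 4 | 5 | 6
  1 | 2 | 3 | 4 | 5 | 6 | 7

second differences of R give the permutation w = (5, 2, 1, 7, 6, 3, 4).

4 SE-corners of the 10-cell Rothe diagram give Ess(w):

[(1, 4, 0), (2, 1, 0), (4, 6, 3), (5, 4, 2)]


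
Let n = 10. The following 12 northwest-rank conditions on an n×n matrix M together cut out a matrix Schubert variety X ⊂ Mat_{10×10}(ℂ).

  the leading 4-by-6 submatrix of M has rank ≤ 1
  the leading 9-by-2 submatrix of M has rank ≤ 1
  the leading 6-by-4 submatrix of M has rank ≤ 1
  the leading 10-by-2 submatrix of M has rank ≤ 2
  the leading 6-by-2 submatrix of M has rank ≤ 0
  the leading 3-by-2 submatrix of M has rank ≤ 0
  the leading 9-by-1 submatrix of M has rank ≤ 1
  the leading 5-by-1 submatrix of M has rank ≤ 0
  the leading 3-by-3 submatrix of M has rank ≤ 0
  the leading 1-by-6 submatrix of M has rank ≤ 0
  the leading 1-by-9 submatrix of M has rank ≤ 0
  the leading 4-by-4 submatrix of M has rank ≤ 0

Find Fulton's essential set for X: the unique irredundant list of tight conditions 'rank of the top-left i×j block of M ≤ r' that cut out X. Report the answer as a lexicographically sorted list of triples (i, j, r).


Computing R[i][j] = min implied NW-rank bound (n=10, 12 conditions):

  0 | 0 | 0 | 0 | 0 | 0 | 0 | 0 | 0 | 1
  0 | 0 | 0 | 0 | 1 | 1 | 1 | 1 | 1 | 2
  0 | 0 | 0 | 0 | 1 | 1 | 2 | 2 | 2 | 3
  0 | 0 | 0 | 0 | 1 | 1 | 2 | 3 | 3 | 4
  0 | 0 | 1 | 1 | 2 | 2 | 3 | 4 | 4 | 5
  0 | 0 | 1 | 1 | 2 | 3 | 4 | 5 | 5 | 6
  1 | 1 | 2 | 2 | 3 | 4 | 5 | 6 | 6 | 7
  1 | 1 | 2 | 3 | 4 | 5 | 6 | 7 | 7 | 8
  1 | 1 | 2 | 3 | 4 | 5 | 6 | 7 | 8 | 9
  1 | 2 | 3 | 4 | 5 | 6 | 7 | 8 | 9 | 10

second differences of R give the permutation w = (10, 5, 7, 8, 3, 6, 1, 4, 9, 2).

D(w) has 30 cells with 6 SE-corners; essential set:

[(1, 9, 0), (4, 4, 0), (4, 6, 1), (6, 2, 0), (6, 4, 1), (9, 2, 1)]


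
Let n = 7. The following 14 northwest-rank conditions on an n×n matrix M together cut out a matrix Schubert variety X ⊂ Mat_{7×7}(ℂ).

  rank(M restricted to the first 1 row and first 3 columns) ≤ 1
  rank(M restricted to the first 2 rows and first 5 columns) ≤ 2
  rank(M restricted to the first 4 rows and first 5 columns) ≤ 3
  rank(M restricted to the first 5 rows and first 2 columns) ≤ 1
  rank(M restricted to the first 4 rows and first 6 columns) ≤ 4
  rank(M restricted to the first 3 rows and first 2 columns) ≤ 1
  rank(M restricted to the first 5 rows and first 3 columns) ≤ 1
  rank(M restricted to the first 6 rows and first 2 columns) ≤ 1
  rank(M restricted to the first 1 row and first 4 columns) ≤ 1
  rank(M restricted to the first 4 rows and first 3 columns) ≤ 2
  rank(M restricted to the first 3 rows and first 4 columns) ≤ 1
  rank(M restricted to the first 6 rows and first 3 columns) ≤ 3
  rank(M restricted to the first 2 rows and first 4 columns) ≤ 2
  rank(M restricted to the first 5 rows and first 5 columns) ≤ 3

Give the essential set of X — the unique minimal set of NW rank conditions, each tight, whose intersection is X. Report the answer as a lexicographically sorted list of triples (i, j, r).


The tightest implied rank at each (i,j), from the 14 conditions:

  R[1]: 1, 1, 1, 1, 1, 1, 1
  R[2]: 1, 1, 1, 1, 2, 2, 2
  R[3]: 1, 1, 1, 1, 2, 3, 3
  R[4]: 1, 1, 1, 2, 3, 4, 4
  R[5]: 1, 1, 1, 2, 3, 4, 5
  R[6]: 1, 1, 2, 3, 4, 5, 6
  R[7]: 1, 2, 3, 4, 5, 6, 7

hence w(1..7) = (1, 5, 6, 4, 7, 3, 2).

Rothe diagram D(w) (11 cells), 3 SE-corners (essential conditions):

[(3, 4, 1), (5, 3, 1), (6, 2, 1)]


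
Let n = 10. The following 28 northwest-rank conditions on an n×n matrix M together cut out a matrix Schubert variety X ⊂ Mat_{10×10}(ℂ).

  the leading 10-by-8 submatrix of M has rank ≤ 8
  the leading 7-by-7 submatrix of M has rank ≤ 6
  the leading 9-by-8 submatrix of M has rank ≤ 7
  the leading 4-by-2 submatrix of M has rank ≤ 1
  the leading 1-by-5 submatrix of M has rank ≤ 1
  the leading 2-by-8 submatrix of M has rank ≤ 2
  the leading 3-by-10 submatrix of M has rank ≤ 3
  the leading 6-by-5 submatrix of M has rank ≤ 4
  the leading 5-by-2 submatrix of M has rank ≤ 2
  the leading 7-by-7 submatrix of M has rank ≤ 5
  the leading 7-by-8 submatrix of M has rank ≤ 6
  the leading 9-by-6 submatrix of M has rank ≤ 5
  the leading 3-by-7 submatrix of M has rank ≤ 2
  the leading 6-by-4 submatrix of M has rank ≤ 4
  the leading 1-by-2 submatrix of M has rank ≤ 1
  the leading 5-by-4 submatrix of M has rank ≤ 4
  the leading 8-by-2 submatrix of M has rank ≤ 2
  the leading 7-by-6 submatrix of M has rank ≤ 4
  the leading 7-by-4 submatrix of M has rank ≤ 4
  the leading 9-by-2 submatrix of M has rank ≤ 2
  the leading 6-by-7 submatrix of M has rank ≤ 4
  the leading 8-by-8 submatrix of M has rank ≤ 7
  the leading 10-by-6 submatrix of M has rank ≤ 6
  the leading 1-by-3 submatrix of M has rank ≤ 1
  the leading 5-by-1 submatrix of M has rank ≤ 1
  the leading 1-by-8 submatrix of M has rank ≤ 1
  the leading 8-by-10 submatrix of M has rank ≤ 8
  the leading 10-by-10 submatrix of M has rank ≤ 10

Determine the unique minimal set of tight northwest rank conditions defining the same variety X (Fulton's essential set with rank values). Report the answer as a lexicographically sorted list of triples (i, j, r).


Reconstructing r_w from the 28 given conditions:

  1  1  1  1  1  1  1  1  1  1
  1  1  2  2  2  2  2  2  2  2
  1  1  2  2  2  2  2  3  3  3
  1  1  2  3  3  3  3  4  4  4
  1  2  3  4  4  4  4  5  5  5
  1  2  3  4  4  4  4  5  6  6
  1  2  3  4  4  4  5  6  7  7
  1  2  3  4  5  5  6  7  8  8
  1  2  3  4  5  5  6  7  8  9
  1  2  3  4  5  6  7  8  9  10

the unique w with this rank table is (1, 3, 8, 4, 2, 9, 7, 5, 10, 6).

Fulton essential set (5 of the 13 Rothe cells):

[(3, 7, 2), (4, 2, 1), (6, 7, 4), (7, 6, 4), (9, 6, 5)]


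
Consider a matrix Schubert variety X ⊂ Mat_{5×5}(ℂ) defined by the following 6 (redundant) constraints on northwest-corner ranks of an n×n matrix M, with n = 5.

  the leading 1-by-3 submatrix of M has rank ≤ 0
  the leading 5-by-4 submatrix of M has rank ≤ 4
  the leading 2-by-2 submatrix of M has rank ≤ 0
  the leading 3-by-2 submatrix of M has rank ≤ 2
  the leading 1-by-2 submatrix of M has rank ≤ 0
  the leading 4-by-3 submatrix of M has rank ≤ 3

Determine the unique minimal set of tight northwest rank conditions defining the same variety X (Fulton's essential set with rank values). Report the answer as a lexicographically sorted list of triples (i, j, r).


Reconstructing r_w from the 6 given conditions:

  row 1: 0  0  0  1  1
  row 2: 0  0  1  2  2
  row 3: 1  1  2  3  3
  row 4: 1  2  3  4  4
  row 5: 1  2  3  4  5

hence w(1..5) = (4, 3, 1, 2, 5).

ℓ(w)=5; the 2 essential cells (i,j,r):

[(1, 3, 0), (2, 2, 0)]


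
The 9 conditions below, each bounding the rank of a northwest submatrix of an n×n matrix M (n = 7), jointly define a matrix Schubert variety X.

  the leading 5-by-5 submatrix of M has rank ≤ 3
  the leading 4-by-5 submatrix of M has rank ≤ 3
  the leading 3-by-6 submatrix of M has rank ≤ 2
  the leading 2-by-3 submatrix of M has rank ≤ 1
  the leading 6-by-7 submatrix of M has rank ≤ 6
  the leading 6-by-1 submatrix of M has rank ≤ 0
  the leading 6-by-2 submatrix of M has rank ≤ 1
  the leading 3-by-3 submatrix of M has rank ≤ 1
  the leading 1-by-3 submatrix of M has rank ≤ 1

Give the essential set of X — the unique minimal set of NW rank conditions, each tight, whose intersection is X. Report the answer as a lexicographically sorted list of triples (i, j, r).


Computing R[i][j] = min implied NW-rank bound (n=7, 9 conditions):

  i=1: 0, 1, 1, 1, 1, 1, 1
  i=2: 0, 1, 1, 2, 2, 2, 2
  i=3: 0, 1, 1, 2, 2, 2, 3
  i=4: 0, 1, 2, 3, 3, 3, 4
  i=5: 0, 1, 2, 3, 3, 4, 5
  i=6: 0, 1, 2, 3, 4, 5, 6
  i=7: 1, 2, 3, 4, 5, 6, 7

the unique w with this rank table is (2, 4, 7, 3, 6, 5, 1).

ℓ(w)=11; the 4 essential cells (i,j,r):

[(3, 3, 1), (3, 6, 2), (5, 5, 3), (6, 1, 0)]


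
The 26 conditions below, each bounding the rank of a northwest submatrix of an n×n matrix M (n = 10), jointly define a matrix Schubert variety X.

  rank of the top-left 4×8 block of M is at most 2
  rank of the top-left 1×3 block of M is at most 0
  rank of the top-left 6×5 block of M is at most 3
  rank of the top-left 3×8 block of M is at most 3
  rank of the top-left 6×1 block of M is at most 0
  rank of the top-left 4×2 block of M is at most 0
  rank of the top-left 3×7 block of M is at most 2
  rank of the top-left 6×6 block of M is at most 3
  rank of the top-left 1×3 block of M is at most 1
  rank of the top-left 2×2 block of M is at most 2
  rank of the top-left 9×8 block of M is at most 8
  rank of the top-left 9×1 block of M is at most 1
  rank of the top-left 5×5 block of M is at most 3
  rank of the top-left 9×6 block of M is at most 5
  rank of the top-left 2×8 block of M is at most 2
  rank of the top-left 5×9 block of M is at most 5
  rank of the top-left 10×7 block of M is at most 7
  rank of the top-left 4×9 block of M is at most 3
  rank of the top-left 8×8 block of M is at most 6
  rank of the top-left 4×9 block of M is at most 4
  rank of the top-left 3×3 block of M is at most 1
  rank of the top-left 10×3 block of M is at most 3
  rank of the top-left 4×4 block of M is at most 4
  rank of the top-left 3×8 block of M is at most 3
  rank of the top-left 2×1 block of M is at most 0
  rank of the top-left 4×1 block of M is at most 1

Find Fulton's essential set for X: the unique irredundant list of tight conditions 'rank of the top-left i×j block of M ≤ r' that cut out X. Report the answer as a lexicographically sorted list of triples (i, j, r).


The tightest implied rank at each (i,j), from the 26 conditions:

  row 1: 0 0 0 1 1 1 1 1 1 1
  row 2: 0 0 1 2 2 2 2 2 2 2
  row 3: 0 0 1 2 2 2 2 2 3 3
  row 4: 0 0 1 2 2 2 2 2 3 4
  row 5: 0 1 2 3 3 3 3 3 4 5
  row 6: 0 1 2 3 3 3 4 4 5 6
  row 7: 1 2 3 4 4 4 5 5 6 7
  row 8: 1 2 3 4 5 5 6 6 7 8
  row 9: 1 2 3 4 5 5 6 7 8 9
  row 10: 1 2 3 4 5 6 7 8 9 10

giving w = (4, 3, 9, 10, 2, 7, 1, 5, 8, 6) via Δ²R.

Rothe diagram D(w) (22 cells), 6 SE-corners (essential conditions):

[(1, 3, 0), (4, 2, 0), (4, 8, 2), (6, 1, 0), (6, 6, 3), (9, 6, 5)]


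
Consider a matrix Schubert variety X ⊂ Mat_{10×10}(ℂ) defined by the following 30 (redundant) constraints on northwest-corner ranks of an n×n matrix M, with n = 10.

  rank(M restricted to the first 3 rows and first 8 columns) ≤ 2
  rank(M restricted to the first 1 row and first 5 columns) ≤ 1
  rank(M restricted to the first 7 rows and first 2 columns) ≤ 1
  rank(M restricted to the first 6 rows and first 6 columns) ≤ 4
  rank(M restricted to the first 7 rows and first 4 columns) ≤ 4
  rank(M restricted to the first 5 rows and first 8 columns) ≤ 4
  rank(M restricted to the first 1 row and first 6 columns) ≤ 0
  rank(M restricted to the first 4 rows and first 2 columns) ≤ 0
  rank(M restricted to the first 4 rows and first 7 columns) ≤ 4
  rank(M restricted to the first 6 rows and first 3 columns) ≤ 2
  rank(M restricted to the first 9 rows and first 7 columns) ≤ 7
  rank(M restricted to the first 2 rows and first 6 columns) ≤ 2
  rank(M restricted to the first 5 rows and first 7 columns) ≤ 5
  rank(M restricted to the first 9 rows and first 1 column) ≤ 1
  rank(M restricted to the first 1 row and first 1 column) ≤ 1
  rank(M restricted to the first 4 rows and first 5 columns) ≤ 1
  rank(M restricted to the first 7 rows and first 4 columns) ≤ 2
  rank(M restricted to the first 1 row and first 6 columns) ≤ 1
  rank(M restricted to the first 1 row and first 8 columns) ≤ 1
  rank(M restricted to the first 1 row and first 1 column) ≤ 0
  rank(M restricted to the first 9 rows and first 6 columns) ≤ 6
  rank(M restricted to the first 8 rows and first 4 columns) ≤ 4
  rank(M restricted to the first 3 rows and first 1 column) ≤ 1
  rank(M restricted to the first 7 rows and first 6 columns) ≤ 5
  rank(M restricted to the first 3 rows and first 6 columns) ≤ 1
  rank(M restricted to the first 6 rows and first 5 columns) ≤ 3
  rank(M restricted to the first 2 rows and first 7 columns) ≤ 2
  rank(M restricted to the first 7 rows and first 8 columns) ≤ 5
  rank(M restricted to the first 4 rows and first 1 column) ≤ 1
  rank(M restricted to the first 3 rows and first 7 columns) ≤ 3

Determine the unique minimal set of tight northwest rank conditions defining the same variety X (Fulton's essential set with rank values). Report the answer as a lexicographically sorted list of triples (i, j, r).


Reconstructing r_w from the 30 given conditions:

  row 1: 0  0  0  0  0  0  1  1  1  1
  row 2: 0  0  1  1  1  1  2  2  2  2
  row 3: 0  0  1  1  1  1  2  2  3  3
  row 4: 0  0  1  1  1  2  3  3  4  4
  row 5: 1  1  2  2  2  3  4  4  5  5
  row 6: 1  1  2  2  3  4  5  5  6  6
  row 7: 1  1  2  2  3  4  5  5  6  7
  row 8: 1  2  3  3  4  5  6  6  7  8
  row 9: 1  2  3  4  5  6  7  7  8  9
  row 10: 1  2  3  4  5  6  7  8  9  10

the unique w with this rank table is (7, 3, 9, 6, 1, 5, 10, 2, 4, 8).

Fulton essential set (8 of the 23 Rothe cells):

[(1, 6, 0), (3, 6, 1), (3, 8, 2), (4, 2, 0), (4, 5, 1), (7, 2, 1), (7, 4, 2), (7, 8, 5)]


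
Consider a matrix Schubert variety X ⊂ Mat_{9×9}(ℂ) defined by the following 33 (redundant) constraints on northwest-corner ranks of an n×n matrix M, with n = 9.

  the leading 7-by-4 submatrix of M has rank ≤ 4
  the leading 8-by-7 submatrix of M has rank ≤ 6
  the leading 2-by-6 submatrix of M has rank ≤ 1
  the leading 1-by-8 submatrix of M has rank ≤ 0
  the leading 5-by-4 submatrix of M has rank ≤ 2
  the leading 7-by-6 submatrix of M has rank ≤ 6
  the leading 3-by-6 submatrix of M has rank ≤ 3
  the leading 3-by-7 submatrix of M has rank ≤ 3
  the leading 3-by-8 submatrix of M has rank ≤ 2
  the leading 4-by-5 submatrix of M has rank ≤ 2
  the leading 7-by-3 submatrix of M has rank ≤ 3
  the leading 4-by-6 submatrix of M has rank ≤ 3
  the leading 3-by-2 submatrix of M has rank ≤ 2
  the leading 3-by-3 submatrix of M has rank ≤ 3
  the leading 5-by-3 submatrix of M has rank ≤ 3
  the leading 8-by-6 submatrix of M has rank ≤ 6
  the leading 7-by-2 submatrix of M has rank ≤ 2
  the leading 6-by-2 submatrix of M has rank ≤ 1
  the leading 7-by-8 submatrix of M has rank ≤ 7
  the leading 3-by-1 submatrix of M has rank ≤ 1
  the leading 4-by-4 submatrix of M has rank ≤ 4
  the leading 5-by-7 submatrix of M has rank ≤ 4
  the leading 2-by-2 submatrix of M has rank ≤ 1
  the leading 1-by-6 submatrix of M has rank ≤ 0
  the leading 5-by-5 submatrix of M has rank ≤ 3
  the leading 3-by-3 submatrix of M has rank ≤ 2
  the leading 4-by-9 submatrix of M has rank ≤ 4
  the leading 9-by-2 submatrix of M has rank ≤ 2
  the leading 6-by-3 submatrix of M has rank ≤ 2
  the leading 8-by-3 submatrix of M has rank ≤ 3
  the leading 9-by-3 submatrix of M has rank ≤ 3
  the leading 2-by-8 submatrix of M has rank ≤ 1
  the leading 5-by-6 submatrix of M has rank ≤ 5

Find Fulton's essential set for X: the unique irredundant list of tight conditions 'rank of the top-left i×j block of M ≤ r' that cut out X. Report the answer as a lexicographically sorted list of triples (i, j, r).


Propagating the 33 rank bounds to every northwest block:

  row 1: 0 0 0 0 0 0 0 0 1
  row 2: 1 1 1 1 1 1 1 1 2
  row 3: 1 1 2 2 2 2 2 2 3
  row 4: 1 1 2 2 2 3 3 3 4
  row 5: 1 1 2 2 3 4 4 4 5
  row 6: 1 1 2 3 4 5 5 5 6
  row 7: 1 2 3 4 5 6 6 6 7
  row 8: 1 2 3 4 5 6 6 7 8
  row 9: 1 2 3 4 5 6 7 8 9

giving w = (9, 1, 3, 6, 5, 4, 2, 8, 7) via Δ²R.

|D(w)|=16, |Ess(w)|=5:

[(1, 8, 0), (4, 5, 2), (5, 4, 2), (6, 2, 1), (8, 7, 6)]


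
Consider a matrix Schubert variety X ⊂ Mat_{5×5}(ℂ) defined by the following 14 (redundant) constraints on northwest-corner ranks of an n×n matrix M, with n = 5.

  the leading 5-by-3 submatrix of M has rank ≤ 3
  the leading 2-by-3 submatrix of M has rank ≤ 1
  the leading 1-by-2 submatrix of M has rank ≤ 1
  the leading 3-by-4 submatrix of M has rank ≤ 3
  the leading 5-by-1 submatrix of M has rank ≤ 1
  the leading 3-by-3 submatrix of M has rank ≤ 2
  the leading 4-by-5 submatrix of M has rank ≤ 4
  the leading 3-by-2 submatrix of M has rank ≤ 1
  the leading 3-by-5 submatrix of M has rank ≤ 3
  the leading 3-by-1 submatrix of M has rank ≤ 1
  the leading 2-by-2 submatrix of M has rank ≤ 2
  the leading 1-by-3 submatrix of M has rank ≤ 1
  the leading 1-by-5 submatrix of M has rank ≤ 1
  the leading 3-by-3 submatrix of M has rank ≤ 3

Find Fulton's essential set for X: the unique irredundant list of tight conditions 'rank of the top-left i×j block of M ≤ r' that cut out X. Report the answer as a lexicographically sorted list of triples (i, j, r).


Recovering R(i,j) via the rank-extension bound from the 14 conditions:

  1, 1, 1, 1, 1
  1, 1, 1, 2, 2
  1, 1, 2, 3, 3
  1, 2, 3, 4, 4
  1, 2, 3, 4, 5

second differences of R give the permutation w = (1, 4, 3, 2, 5).

|D(w)|=3, |Ess(w)|=2:

[(2, 3, 1), (3, 2, 1)]


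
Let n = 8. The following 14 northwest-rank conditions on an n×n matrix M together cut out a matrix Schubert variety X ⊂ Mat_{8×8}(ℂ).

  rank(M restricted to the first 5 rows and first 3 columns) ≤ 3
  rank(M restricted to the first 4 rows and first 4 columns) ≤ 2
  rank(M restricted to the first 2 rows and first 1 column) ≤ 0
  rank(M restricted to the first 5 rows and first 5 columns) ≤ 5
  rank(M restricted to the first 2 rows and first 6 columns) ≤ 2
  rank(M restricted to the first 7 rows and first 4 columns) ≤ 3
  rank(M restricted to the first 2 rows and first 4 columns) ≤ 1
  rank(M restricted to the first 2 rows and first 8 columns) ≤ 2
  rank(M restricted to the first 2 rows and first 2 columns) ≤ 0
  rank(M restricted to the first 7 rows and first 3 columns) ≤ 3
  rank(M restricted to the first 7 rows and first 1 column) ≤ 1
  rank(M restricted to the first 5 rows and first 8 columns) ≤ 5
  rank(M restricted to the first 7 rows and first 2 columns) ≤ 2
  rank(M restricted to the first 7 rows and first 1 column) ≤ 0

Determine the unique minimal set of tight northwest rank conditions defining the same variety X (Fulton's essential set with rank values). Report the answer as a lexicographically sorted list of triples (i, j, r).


Rank table r_w(8×8) implied by the 14 constraints:

  R[1]: 0 | 0 | 1 | 1 | 1 | 1 | 1 | 1
  R[2]: 0 | 0 | 1 | 1 | 2 | 2 | 2 | 2
  R[3]: 0 | 1 | 2 | 2 | 3 | 3 | 3 | 3
  R[4]: 0 | 1 | 2 | 2 | 3 | 4 | 4 | 4
  R[5]: 0 | 1 | 2 | 3 | 4 | 5 | 5 | 5
  R[6]: 0 | 1 | 2 | 3 | 4 | 5 | 6 | 6
  R[7]: 0 | 1 | 2 | 3 | 4 | 5 | 6 | 7
  R[8]: 1 | 2 | 3 | 4 | 5 | 6 | 7 | 8

giving w = (3, 5, 2, 6, 4, 7, 8, 1) via Δ²R.

D(w) has 11 cells with 4 SE-corners; essential set:

[(2, 2, 0), (2, 4, 1), (4, 4, 2), (7, 1, 0)]


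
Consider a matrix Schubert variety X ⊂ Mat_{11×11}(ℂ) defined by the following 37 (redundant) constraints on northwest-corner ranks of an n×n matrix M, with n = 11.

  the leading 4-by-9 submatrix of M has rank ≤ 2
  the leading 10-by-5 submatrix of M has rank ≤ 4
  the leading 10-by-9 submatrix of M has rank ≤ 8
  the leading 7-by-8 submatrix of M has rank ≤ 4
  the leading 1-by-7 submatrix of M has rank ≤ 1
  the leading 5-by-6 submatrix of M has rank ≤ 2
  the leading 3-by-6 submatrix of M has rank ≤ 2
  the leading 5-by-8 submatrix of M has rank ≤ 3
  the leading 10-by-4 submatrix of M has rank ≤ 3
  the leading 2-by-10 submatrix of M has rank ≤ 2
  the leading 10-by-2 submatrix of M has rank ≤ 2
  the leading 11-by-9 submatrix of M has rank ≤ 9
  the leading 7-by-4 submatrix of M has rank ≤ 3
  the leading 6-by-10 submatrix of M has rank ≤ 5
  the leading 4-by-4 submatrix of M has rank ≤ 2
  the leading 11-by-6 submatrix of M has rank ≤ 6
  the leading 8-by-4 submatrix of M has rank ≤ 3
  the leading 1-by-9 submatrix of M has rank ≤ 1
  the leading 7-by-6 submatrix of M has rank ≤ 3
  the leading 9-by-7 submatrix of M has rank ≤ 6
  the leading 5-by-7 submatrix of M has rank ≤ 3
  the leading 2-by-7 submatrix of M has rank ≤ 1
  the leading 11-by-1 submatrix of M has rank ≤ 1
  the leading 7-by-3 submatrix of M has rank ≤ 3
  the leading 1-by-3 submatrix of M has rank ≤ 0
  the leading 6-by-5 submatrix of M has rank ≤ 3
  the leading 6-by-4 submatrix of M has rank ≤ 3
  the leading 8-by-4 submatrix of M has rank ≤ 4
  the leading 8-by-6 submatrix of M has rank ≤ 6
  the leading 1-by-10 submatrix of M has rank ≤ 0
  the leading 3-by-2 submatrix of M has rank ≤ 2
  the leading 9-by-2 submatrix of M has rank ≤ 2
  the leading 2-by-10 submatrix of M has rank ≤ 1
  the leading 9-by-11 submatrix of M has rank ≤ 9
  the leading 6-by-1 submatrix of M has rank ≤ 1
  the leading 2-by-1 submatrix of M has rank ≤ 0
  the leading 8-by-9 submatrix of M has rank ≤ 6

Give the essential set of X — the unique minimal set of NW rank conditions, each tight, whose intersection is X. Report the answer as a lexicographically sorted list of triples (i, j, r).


Propagating the 37 rank bounds to every northwest block:

  R[1]: 0 0 0 0 0 0 0 0 0 0 1
  R[2]: 0 1 1 1 1 1 1 1 1 1 2
  R[3]: 1 2 2 2 2 2 2 2 2 2 3
  R[4]: 1 2 2 2 2 2 2 2 2 3 4
  R[5]: 1 2 2 2 2 2 3 3 3 4 5
  R[6]: 1 2 3 3 3 3 4 4 4 5 6
  R[7]: 1 2 3 3 3 3 4 4 5 6 7
  R[8]: 1 2 3 3 4 4 5 5 6 7 8
  R[9]: 1 2 3 3 4 5 6 6 7 8 9
  R[10]: 1 2 3 3 4 5 6 7 8 9 10
  R[11]: 1 2 3 4 5 6 7 8 9 10 11

hence w(1..11) = (11, 2, 1, 10, 7, 3, 9, 5, 6, 8, 4).

Fulton essential set (7 of the 29 Rothe cells):

[(1, 10, 0), (2, 1, 0), (4, 9, 2), (5, 6, 2), (7, 6, 3), (7, 8, 4), (10, 4, 3)]


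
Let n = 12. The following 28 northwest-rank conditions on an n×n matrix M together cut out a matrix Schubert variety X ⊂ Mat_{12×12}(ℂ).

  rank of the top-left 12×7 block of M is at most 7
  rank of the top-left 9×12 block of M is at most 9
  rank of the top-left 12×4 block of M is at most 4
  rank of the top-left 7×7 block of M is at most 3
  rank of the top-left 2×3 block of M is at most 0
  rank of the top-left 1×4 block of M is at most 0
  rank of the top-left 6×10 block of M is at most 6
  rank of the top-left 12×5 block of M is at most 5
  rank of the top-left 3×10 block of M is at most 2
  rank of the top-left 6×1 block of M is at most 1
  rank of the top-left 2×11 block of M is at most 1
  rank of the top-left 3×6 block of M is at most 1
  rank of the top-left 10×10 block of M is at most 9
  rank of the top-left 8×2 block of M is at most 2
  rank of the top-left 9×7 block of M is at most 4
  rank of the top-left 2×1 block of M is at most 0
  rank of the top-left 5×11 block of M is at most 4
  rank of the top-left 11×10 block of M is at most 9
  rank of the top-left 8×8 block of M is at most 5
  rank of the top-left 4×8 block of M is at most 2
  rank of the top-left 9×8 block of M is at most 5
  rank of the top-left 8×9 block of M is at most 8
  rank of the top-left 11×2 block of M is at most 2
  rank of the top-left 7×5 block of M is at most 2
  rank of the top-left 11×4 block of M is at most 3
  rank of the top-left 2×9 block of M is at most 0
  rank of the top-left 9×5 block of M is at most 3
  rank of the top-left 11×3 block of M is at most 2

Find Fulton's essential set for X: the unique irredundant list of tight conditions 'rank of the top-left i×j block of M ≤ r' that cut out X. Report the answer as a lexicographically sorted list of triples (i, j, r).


Computing R[i][j] = min implied NW-rank bound (n=12, 28 conditions):

  R[1]: 0 0 0 0 0 0 0 0 0 1 1 1
  R[2]: 0 0 0 0 0 0 0 0 0 1 1 2
  R[3]: 1 1 1 1 1 1 1 1 1 2 2 3
  R[4]: 1 2 2 2 2 2 2 2 2 3 3 4
  R[5]: 1 2 2 2 2 3 3 3 3 4 4 5
  R[6]: 1 2 2 2 2 3 3 4 4 5 5 6
  R[7]: 1 2 2 2 2 3 3 4 5 6 6 7
  R[8]: 1 2 2 3 3 4 4 5 6 7 7 8
  R[9]: 1 2 2 3 3 4 4 5 6 7 8 9
  R[10]: 1 2 2 3 4 5 5 6 7 8 9 10
  R[11]: 1 2 2 3 4 5 6 7 8 9 10 11
  R[12]: 1 2 3 4 5 6 7 8 9 10 11 12

giving w = (10, 12, 1, 2, 6, 8, 9, 4, 11, 5, 7, 3) via Δ²R.

Rothe diagram D(w) (36 cells), 7 SE-corners (essential conditions):

[(2, 9, 0), (2, 11, 1), (7, 5, 2), (7, 7, 3), (9, 5, 3), (9, 7, 4), (11, 3, 2)]


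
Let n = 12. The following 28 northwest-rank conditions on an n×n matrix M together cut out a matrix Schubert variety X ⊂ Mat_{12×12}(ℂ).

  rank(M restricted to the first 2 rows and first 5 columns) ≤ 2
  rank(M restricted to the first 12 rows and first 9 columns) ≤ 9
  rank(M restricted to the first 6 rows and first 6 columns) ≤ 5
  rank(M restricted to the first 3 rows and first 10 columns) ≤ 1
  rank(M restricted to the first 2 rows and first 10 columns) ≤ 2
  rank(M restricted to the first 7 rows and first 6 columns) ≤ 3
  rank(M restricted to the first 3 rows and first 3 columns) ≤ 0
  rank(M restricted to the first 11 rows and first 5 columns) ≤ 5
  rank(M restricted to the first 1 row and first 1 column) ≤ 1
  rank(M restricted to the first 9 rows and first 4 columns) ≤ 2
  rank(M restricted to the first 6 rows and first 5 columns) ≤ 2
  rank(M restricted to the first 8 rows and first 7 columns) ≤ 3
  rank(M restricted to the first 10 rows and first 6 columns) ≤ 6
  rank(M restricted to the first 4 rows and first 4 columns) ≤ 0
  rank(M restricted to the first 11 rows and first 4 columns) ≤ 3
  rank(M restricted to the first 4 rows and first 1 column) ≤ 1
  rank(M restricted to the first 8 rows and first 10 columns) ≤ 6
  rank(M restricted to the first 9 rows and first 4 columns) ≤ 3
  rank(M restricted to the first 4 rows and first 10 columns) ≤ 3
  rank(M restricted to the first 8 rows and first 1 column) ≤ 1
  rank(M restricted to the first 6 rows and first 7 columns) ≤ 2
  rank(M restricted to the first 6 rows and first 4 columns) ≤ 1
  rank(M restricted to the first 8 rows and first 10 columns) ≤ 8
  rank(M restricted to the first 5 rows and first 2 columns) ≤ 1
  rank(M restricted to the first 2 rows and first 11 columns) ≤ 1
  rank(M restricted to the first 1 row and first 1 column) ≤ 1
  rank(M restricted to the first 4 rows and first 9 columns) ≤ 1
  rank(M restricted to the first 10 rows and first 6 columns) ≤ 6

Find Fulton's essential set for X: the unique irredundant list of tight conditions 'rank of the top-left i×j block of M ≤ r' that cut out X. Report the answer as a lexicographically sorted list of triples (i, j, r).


Rank table r_w(12×12) implied by the 28 constraints:

  R[1]: 0, 0, 0, 0, 1, 1, 1, 1, 1, 1, 1, 1
  R[2]: 0, 0, 0, 0, 1, 1, 1, 1, 1, 1, 1, 2
  R[3]: 0, 0, 0, 0, 1, 1, 1, 1, 1, 1, 2, 3
  R[4]: 0, 0, 0, 0, 1, 1, 1, 1, 1, 2, 3, 4
  R[5]: 1, 1, 1, 1, 2, 2, 2, 2, 2, 3, 4, 5
  R[6]: 1, 1, 1, 1, 2, 2, 2, 3, 3, 4, 5, 6
  R[7]: 1, 2, 2, 2, 3, 3, 3, 4, 4, 5, 6, 7
  R[8]: 1, 2, 2, 2, 3, 3, 3, 4, 5, 6, 7, 8
  R[9]: 1, 2, 2, 2, 3, 4, 4, 5, 6, 7, 8, 9
  R[10]: 1, 2, 3, 3, 4, 5, 5, 6, 7, 8, 9, 10
  R[11]: 1, 2, 3, 3, 4, 5, 6, 7, 8, 9, 10, 11
  R[12]: 1, 2, 3, 4, 5, 6, 7, 8, 9, 10, 11, 12

so w = (5, 12, 11, 10, 1, 8, 2, 9, 6, 3, 7, 4).

|D(w)|=43, |Ess(w)|=9:

[(2, 11, 1), (3, 10, 1), (4, 4, 0), (4, 9, 1), (6, 4, 1), (6, 7, 2), (8, 7, 3), (9, 4, 2), (11, 4, 3)]


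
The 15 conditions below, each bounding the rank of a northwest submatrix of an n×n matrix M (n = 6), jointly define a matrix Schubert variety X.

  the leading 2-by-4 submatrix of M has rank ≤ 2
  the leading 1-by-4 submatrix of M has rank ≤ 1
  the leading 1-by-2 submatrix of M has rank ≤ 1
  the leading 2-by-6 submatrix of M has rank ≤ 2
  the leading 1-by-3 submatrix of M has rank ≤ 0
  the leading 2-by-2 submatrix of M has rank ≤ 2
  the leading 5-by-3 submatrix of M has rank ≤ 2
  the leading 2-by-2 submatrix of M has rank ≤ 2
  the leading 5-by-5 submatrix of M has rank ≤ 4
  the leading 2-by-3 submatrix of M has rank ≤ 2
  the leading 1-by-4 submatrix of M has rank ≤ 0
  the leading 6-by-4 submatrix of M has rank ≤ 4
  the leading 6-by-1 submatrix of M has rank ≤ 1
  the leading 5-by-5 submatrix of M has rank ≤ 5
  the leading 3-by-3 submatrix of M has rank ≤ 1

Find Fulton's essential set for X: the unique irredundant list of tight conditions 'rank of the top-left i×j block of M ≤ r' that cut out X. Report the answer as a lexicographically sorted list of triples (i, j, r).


Reconstructing r_w from the 15 given conditions:

  i=1: 0  0  0  0  1  1
  i=2: 1  1  1  1  2  2
  i=3: 1  1  1  2  3  3
  i=4: 1  2  2  3  4  4
  i=5: 1  2  2  3  4  5
  i=6: 1  2  3  4  5  6

so w = (5, 1, 4, 2, 6, 3).

|D(w)|=7, |Ess(w)|=3:

[(1, 4, 0), (3, 3, 1), (5, 3, 2)]


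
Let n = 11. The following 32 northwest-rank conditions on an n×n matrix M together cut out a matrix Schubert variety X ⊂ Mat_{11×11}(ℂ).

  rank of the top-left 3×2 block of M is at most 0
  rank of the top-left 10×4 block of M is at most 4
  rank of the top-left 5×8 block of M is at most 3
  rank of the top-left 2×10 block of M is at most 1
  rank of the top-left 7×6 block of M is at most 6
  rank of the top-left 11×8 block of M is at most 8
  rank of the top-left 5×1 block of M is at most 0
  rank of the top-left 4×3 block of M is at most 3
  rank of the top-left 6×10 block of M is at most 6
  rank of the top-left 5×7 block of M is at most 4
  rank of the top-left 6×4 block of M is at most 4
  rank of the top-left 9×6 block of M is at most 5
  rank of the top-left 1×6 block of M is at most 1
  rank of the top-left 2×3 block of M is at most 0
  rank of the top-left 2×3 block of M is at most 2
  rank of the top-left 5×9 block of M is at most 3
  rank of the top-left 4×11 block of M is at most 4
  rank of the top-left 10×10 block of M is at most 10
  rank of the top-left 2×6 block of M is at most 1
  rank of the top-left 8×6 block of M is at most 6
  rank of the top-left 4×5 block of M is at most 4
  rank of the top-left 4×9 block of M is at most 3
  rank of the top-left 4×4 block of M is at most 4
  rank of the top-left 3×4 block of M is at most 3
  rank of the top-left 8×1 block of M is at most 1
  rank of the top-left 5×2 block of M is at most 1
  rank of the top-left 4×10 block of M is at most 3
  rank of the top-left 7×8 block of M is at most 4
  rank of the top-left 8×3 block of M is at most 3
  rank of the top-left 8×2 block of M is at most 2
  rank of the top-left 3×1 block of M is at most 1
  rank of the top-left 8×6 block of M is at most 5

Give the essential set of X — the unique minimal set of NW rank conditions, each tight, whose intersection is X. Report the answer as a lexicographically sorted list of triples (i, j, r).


Recovering R(i,j) via the rank-extension bound from the 32 conditions:

  i=1: 0  0  0  1  1  1  1  1  1  1  1
  i=2: 0  0  0  1  1  1  1  1  1  1  2
  i=3: 0  0  1  2  2  2  2  2  2  2  3
  i=4: 0  1  2  3  3  3  3  3  3  3  4
  i=5: 0  1  2  3  3  3  3  3  3  4  5
  i=6: 1  2  3  4  4  4  4  4  4  5  6
  i=7: 1  2  3  4  4  4  4  4  5  6  7
  i=8: 1  2  3  4  5  5  5  5  6  7  8
  i=9: 1  2  3  4  5  5  6  6  7  8  9
  i=10: 1  2  3  4  5  6  7  7  8  9  10
  i=11: 1  2  3  4  5  6  7  8  9  10  11

reading off 1-entries of Δ²R: w = (4, 11, 3, 2, 10, 1, 9, 5, 7, 6, 8).

7 SE-corners of the 26-cell Rothe diagram give Ess(w):

[(2, 3, 0), (2, 10, 1), (3, 2, 0), (5, 1, 0), (5, 9, 3), (7, 8, 4), (9, 6, 5)]


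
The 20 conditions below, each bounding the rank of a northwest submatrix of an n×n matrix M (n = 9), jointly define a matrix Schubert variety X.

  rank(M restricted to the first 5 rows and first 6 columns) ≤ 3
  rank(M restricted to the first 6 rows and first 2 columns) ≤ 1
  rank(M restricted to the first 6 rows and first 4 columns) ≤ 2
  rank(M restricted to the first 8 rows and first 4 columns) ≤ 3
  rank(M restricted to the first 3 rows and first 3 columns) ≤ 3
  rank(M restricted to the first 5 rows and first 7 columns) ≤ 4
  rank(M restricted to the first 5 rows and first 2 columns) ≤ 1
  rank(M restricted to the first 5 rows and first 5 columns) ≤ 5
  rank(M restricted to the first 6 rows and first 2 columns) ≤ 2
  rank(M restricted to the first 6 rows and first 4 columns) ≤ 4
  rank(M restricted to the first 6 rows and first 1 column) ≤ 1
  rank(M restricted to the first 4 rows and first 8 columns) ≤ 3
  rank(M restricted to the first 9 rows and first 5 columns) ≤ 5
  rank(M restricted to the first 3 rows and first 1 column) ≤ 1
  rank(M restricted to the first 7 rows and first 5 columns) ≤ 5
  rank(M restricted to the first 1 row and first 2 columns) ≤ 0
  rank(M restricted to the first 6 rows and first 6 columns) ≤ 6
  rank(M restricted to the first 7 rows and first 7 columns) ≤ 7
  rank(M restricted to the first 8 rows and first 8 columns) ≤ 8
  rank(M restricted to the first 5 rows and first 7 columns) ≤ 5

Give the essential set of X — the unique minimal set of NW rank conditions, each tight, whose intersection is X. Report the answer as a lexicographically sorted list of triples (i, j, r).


Recovering R(i,j) via the rank-extension bound from the 20 conditions:

  R[1]: 0  0  1  1  1  1  1  1  1
  R[2]: 1  1  2  2  2  2  2  2  2
  R[3]: 1  1  2  2  3  3  3  3  3
  R[4]: 1  1  2  2  3  3  3  3  4
  R[5]: 1  1  2  2  3  3  4  4  5
  R[6]: 1  1  2  2  3  4  5  5  6
  R[7]: 1  2  3  3  4  5  6  6  7
  R[8]: 1  2  3  3  4  5  6  7  8
  R[9]: 1  2  3  4  5  6  7  8  9

reading off 1-entries of Δ²R: w = (3, 1, 5, 9, 7, 6, 2, 8, 4).

Fulton essential set (6 of the 15 Rothe cells):

[(1, 2, 0), (4, 8, 3), (5, 6, 3), (6, 2, 1), (6, 4, 2), (8, 4, 3)]
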